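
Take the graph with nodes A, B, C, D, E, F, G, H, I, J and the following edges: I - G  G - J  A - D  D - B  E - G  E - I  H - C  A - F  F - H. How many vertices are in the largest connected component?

6

Starting from E we can reach E, G, I, J. That is one component of size 4.
Starting from A we can reach A, B, C, D, F, H. That is one component of size 6.
The largest has 6 vertices.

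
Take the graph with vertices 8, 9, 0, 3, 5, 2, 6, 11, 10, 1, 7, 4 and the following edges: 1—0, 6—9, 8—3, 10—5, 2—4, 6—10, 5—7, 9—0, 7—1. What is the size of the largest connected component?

11 is isolated — a component by itself.
Starting from 2 we can reach 2, 4. That is one component of size 2.
Starting from 3 we can reach 3, 8. That is one component of size 2.
Starting from 0 we can reach 0, 1, 5, 6, 7, 9, 10. That is one component of size 7.
The largest has 7 vertices.

7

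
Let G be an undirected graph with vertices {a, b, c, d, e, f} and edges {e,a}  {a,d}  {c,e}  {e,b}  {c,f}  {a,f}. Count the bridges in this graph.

2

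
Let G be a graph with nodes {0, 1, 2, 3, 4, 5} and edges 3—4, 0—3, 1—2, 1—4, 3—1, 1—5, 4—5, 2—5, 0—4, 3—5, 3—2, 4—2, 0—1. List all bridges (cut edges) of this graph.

The edges on the cycle 3-1-5-2-4-3 are not bridges since each lies on that cycle.
Every edge lies on some cycle, so there are no bridges.

none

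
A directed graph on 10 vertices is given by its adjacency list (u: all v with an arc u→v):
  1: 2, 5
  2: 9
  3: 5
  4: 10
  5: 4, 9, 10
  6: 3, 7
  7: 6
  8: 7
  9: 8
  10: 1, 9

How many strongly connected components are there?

{1, 2, 3, 4, 5, 6, 7, 8, 9, 10} are all mutually reachable — one SCC of size 10.
That gives 1 strongly connected component.

1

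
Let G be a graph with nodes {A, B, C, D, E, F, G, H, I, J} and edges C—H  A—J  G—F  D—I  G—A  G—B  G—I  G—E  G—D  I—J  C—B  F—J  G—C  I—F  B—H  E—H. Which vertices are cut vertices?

G

Removing G increases the component count from 1 to 2, so G is a cut vertex.
By contrast removing D leaves 1 component; it is not a cut vertex. No other vertex is a cut vertex either.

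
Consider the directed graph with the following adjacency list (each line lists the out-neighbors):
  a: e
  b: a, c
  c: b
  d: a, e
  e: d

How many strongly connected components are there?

{a, d, e} are all mutually reachable — one SCC of size 3.
{b, c} are all mutually reachable — one SCC of size 2.
That gives 2 strongly connected components.

2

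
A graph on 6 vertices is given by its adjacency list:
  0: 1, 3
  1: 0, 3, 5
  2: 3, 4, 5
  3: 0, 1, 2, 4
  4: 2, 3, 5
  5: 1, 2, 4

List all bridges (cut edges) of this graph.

The edges on the cycle 4-5-2-4 are not bridges since each lies on that cycle.
Every edge lies on some cycle, so there are no bridges.

none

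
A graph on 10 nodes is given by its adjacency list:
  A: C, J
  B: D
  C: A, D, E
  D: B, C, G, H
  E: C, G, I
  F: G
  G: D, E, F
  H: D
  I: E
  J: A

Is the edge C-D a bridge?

No

After removing C-D, the path C-E-G-D still connects them, so the edge is not a bridge.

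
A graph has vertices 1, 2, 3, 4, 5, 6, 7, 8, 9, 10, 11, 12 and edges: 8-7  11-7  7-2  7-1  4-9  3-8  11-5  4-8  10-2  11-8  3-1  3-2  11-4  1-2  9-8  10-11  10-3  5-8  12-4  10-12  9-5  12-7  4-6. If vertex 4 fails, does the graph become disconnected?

Yes

Deleting 4 raises the number of components from 1 to 2, so 4 is a cut vertex.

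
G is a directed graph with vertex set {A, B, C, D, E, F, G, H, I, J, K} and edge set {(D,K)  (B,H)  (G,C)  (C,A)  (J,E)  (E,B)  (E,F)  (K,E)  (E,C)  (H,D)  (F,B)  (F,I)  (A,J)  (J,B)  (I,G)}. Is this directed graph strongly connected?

From H we can reach every vertex (A, B, C, D, E, F, G, H, I, J, K), and every vertex can reach H (A, B, C, D, E, F, G, H, I, J, K). So the whole graph is one strongly connected component.

Yes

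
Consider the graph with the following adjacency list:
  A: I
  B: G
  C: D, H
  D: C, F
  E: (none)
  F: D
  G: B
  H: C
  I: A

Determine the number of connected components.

E is isolated — a component by itself.
Starting from A we can reach A, I. That is one component of size 2.
Starting from B we can reach B, G. That is one component of size 2.
Starting from C we can reach C, D, F, H. That is one component of size 4.
Total: 4 components.

4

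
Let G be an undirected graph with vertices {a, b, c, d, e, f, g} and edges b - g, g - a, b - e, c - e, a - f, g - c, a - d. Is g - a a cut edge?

Yes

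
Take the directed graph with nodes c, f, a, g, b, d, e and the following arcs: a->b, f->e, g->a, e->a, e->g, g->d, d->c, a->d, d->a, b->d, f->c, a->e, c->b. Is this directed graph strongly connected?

There is no directed path from e to f, so the graph is not strongly connected.

No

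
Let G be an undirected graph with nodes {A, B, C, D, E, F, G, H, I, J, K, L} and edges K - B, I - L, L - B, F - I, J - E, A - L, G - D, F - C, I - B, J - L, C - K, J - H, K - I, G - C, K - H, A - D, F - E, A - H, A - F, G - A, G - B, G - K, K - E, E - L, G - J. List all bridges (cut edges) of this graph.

The edges on the cycle A-F-C-K-E-L-A are not bridges since each lies on that cycle.
Every edge lies on some cycle, so there are no bridges.

none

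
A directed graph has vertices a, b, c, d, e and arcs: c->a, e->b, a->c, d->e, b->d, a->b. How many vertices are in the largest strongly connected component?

3

{b, d, e} are all mutually reachable — one SCC of size 3.
{a, c} are all mutually reachable — one SCC of size 2.
The largest has 3 vertices.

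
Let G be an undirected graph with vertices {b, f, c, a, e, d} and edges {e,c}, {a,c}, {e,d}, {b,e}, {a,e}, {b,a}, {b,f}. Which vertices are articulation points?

b, e

Removing b increases the component count from 1 to 2, so b is a cut vertex.
Removing e increases the component count from 1 to 2, so e is a cut vertex.
By contrast removing d leaves 1 component; it is not a cut vertex. No other vertex is a cut vertex either.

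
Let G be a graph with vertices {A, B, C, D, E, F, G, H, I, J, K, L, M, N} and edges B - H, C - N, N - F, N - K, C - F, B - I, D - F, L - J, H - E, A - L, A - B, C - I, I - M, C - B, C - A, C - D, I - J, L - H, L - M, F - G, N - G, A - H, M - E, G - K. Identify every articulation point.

C

Removing C increases the component count from 1 to 2, so C is a cut vertex.
By contrast removing H leaves 1 component; it is not a cut vertex. No other vertex is a cut vertex either.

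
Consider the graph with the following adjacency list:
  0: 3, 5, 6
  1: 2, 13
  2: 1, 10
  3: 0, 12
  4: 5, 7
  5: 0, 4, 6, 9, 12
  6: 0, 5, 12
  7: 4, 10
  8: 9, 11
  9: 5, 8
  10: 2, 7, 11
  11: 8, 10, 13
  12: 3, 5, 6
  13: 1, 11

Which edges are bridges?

none

The edges on the cycle 5-0-3-12-5 are not bridges since each lies on that cycle.
Every edge lies on some cycle, so there are no bridges.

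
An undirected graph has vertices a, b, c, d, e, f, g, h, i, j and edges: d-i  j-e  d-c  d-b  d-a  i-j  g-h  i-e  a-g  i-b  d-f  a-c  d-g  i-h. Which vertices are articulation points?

d, i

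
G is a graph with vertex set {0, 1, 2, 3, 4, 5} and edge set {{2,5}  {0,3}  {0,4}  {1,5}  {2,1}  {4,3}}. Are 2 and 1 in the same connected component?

Yes

From 2 we can reach 1, 2, 5, which includes 1.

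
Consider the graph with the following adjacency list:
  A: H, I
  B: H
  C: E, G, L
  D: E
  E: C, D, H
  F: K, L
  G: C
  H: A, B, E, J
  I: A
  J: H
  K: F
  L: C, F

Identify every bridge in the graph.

A-H, A-I, B-H, C-E, C-G, C-L, D-E, E-H, F-K, F-L, H-J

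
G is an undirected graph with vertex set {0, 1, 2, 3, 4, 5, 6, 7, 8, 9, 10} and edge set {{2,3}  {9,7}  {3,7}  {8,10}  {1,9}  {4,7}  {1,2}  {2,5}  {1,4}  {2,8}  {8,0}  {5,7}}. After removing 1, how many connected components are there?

With 1 gone, the remaining components are: {6}; {0, 2, 3, 4, 5, 7, 8, 9, 10}.
That is 2 components.

2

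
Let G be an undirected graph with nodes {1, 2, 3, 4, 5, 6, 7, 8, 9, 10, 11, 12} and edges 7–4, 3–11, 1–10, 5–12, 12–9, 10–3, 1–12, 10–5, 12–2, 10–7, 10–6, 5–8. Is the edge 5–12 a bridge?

After removing 5–12, the path 5-10-1-12 still connects them, so the edge is not a bridge.

No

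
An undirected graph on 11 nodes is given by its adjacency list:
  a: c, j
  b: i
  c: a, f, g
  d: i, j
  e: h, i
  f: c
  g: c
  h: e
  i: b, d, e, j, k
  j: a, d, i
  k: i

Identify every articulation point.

Removing a increases the component count from 1 to 2, so a is a cut vertex.
Removing c increases the component count from 1 to 3, so c is a cut vertex.
Removing e increases the component count from 1 to 2, so e is a cut vertex.
Likewise i, j are cut vertices.
By contrast removing f leaves 1 component; it is not a cut vertex. No other vertex is a cut vertex either.

a, c, e, i, j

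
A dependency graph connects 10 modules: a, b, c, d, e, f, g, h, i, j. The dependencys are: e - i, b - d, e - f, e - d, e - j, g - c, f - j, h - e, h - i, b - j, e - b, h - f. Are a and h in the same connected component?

No

The component containing a is {a}, and h is not in it.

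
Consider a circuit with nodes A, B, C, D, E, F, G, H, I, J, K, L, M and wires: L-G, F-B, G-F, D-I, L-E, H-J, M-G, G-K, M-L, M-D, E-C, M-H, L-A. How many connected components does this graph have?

1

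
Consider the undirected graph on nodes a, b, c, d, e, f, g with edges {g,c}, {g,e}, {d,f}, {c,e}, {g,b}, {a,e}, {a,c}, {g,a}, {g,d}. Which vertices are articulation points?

d, g

Removing d increases the component count from 1 to 2, so d is a cut vertex.
Removing g increases the component count from 1 to 3, so g is a cut vertex.
By contrast removing c leaves 1 component; it is not a cut vertex. No other vertex is a cut vertex either.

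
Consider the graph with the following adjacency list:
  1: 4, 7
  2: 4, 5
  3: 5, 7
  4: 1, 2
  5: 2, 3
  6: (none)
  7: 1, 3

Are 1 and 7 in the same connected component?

Yes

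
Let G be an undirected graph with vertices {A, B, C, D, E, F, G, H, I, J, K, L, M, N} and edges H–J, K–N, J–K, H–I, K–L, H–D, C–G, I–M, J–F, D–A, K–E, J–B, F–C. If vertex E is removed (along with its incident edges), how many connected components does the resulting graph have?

With E gone, the remaining components are: {A, B, C, D, F, G, H, I, J, K, L, M, N}.
That is 1 component.

1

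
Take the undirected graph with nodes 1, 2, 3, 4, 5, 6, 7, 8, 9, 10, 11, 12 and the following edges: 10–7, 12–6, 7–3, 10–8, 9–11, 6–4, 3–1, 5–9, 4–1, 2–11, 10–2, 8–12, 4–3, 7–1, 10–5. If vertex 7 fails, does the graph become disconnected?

Deleting 7 leaves 1 component (was 1) (its neighbors 1, 3, 10 remain connected to each other), so 7 is not a cut vertex.

No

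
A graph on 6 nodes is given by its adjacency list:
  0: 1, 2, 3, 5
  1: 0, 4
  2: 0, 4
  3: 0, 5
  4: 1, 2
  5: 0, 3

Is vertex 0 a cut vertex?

Deleting 0 raises the number of components from 1 to 2, so 0 is a cut vertex.

Yes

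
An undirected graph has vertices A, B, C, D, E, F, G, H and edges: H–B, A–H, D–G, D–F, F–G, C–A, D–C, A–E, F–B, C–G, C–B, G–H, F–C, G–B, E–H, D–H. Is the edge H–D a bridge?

No

After removing H–D, the path H-G-D still connects them, so the edge is not a bridge.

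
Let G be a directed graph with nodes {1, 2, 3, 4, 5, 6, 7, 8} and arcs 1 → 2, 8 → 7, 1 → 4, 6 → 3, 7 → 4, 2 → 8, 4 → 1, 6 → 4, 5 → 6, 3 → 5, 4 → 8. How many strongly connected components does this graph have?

{1, 2, 4, 7, 8} are all mutually reachable — one SCC of size 5.
{3, 5, 6} are all mutually reachable — one SCC of size 3.
That gives 2 strongly connected components.

2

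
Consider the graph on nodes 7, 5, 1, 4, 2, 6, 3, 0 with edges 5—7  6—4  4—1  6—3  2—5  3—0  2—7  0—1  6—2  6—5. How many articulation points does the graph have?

1

Removing 6 increases the component count from 1 to 2, so 6 is a cut vertex.
By contrast removing 4 leaves 1 component; it is not a cut vertex. No other vertex is a cut vertex either.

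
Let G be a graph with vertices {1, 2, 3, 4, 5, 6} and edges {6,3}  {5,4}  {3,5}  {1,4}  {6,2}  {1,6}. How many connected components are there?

Starting from 1 we can reach 1, 2, 3, 4, 5, 6. That is one component of size 6.
Total: 1 component.

1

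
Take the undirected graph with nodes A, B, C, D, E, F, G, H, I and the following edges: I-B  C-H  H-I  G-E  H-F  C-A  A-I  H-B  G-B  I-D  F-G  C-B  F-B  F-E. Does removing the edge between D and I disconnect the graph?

Removing D-I leaves no path between D and I: the component count goes from 1 to 2. So it is a bridge.

Yes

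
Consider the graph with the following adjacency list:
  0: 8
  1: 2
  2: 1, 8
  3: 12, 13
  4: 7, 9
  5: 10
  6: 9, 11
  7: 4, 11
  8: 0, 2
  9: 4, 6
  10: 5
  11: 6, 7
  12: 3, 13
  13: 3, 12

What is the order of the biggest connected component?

5

Starting from 5 we can reach 5, 10. That is one component of size 2.
Starting from 3 we can reach 3, 12, 13. That is one component of size 3.
Starting from 0 we can reach 0, 1, 2, 8. That is one component of size 4.
Starting from 4 we can reach 4, 6, 7, 9, 11. That is one component of size 5.
The largest has 5 vertices.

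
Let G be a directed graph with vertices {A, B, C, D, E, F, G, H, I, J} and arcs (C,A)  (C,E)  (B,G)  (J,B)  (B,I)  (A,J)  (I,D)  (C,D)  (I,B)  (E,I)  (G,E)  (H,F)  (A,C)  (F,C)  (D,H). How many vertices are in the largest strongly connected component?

{A, B, C, D, E, F, G, H, I, J} are all mutually reachable — one SCC of size 10.
The largest has 10 vertices.

10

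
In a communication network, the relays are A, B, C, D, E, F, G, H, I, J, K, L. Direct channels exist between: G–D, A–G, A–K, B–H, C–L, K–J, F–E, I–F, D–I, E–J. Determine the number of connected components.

3

Starting from C we can reach C, L. That is one component of size 2.
Starting from B we can reach B, H. That is one component of size 2.
Starting from A we can reach A, D, E, F, G, I, J, K. That is one component of size 8.
Total: 3 components.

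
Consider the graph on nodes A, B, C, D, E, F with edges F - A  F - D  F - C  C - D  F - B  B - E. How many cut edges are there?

3

The edges on the cycle F-C-D-F are not bridges since each lies on that cycle.
But removing B - E disconnects B from E; removing F - A disconnects F from A; removing F - B disconnects F from B — these are bridges.
That makes 3 bridges.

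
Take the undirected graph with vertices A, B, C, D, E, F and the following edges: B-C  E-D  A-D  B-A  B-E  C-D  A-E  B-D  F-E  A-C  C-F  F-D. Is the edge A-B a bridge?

After removing A-B, the path A-E-B still connects them, so the edge is not a bridge.

No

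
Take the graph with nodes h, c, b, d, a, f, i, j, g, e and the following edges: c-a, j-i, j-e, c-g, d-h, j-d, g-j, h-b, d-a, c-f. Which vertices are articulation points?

Removing c increases the component count from 1 to 2, so c is a cut vertex.
Removing d increases the component count from 1 to 2, so d is a cut vertex.
Removing h increases the component count from 1 to 2, so h is a cut vertex.
Likewise j is a cut vertex.
By contrast removing a leaves 1 component; it is not a cut vertex. No other vertex is a cut vertex either.

c, d, h, j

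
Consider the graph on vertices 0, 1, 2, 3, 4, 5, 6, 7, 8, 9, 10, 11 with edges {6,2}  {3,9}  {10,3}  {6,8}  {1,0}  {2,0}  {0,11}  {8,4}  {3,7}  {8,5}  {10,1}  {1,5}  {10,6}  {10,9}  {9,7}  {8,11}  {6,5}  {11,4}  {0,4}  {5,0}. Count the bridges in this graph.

The edges on the cycle 0-11-4-0 are not bridges since each lies on that cycle.
Every edge lies on some cycle, so there are no bridges.

0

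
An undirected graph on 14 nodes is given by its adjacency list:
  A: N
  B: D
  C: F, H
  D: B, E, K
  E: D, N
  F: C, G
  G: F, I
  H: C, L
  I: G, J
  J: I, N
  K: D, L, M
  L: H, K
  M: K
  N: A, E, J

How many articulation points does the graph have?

Removing D increases the component count from 1 to 2, so D is a cut vertex.
Removing K increases the component count from 1 to 2, so K is a cut vertex.
Removing N increases the component count from 1 to 2, so N is a cut vertex.
By contrast removing A leaves 1 component; it is not a cut vertex. No other vertex is a cut vertex either.

3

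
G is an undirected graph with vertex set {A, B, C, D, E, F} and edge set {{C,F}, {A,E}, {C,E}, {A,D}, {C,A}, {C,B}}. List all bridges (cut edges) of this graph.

The edges on the cycle C-A-E-C are not bridges since each lies on that cycle.
But removing A—D disconnects A from D; removing B—C disconnects B from C; removing F—C disconnects F from C — these are bridges.

A-D, B-C, C-F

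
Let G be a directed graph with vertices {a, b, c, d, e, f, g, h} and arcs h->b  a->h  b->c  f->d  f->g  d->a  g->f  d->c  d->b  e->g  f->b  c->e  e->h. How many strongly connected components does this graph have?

1

{a, b, c, d, e, f, g, h} are all mutually reachable — one SCC of size 8.
That gives 1 strongly connected component.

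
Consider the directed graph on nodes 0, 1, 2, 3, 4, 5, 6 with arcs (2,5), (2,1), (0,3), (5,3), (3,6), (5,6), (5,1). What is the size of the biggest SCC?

1

{3} is an SCC by itself.
{4} is an SCC by itself.
{0} is an SCC by itself.
{6} is an SCC by itself.
{2} is an SCC by itself.
(and 2 more singleton SCCs)
The largest has 1 vertex.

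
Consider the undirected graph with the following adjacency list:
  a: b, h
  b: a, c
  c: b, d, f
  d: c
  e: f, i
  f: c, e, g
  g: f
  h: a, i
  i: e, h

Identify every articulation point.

Removing c increases the component count from 1 to 2, so c is a cut vertex.
Removing f increases the component count from 1 to 2, so f is a cut vertex.
By contrast removing g leaves 1 component; it is not a cut vertex. No other vertex is a cut vertex either.

c, f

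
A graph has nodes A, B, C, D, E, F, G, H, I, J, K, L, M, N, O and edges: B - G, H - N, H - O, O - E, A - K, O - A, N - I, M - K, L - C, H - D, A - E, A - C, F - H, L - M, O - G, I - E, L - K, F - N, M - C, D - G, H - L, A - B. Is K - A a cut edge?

After removing K - A, the path K-L-C-A still connects them, so the edge is not a bridge.

No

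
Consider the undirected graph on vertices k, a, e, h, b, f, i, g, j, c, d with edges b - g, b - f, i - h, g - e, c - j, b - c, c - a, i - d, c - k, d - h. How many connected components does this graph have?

Starting from d we can reach d, h, i. That is one component of size 3.
Starting from a we can reach a, b, c, e, f, g, j, k. That is one component of size 8.
Total: 2 components.

2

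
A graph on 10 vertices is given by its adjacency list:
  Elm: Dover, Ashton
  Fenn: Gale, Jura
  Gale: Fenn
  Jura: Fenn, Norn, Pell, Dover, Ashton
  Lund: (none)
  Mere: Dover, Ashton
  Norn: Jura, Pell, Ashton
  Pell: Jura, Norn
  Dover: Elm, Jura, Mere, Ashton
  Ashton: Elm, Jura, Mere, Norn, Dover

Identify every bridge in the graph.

The edges on the cycle Ashton-Mere-Dover-Ashton are not bridges since each lies on that cycle.
But removing Fenn-Jura disconnects Fenn from Jura; removing Fenn-Gale disconnects Fenn from Gale — these are bridges.

Fenn-Gale, Fenn-Jura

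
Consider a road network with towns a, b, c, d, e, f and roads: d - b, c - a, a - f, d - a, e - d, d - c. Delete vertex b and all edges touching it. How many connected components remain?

1

With b gone, the remaining components are: {a, c, d, e, f}.
That is 1 component.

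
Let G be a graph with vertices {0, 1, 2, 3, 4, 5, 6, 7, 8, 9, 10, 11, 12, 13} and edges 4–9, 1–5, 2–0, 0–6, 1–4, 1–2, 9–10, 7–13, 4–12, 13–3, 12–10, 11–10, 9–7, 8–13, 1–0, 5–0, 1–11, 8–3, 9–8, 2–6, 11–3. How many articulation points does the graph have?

1

Removing 1 increases the component count from 1 to 2, so 1 is a cut vertex.
By contrast removing 0 leaves 1 component; it is not a cut vertex. No other vertex is a cut vertex either.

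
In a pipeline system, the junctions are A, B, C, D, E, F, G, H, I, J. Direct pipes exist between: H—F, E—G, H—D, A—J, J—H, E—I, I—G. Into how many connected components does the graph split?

4

B is isolated — a component by itself.
C is isolated — a component by itself.
Starting from E we can reach E, G, I. That is one component of size 3.
Starting from A we can reach A, D, F, H, J. That is one component of size 5.
Total: 4 components.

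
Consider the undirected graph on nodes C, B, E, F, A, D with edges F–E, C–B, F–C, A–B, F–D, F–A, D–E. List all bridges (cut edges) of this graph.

none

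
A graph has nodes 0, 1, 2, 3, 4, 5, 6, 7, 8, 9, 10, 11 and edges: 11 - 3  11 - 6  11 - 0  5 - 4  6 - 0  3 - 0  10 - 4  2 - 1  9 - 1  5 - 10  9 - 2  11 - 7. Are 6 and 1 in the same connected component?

No

The component containing 6 is {0, 3, 6, 7, 11}, and 1 is not in it.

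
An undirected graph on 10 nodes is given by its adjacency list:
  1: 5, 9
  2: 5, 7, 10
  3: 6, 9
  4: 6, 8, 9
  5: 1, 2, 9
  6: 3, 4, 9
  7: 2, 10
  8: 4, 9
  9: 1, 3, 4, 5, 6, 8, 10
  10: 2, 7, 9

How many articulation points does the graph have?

1

Removing 9 increases the component count from 1 to 2, so 9 is a cut vertex.
By contrast removing 1 leaves 1 component; it is not a cut vertex. No other vertex is a cut vertex either.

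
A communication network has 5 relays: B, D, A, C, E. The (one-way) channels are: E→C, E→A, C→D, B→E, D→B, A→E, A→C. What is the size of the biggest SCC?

5

{A, B, C, D, E} are all mutually reachable — one SCC of size 5.
The largest has 5 vertices.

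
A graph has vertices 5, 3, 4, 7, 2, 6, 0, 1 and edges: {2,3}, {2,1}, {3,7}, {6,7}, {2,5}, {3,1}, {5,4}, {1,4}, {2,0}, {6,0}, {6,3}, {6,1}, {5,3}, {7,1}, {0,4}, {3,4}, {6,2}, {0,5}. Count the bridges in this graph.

The edges on the cycle 6-2-5-3-1-6 are not bridges since each lies on that cycle.
Every edge lies on some cycle, so there are no bridges.

0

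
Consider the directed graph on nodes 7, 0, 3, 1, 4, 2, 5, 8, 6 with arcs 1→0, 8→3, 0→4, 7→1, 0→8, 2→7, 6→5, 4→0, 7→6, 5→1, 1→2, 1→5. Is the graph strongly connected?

No

There is no directed path from 8 to 0, so the graph is not strongly connected.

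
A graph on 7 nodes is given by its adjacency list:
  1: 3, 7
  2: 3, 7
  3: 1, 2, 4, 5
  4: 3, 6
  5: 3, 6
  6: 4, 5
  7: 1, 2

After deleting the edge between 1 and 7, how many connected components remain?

1 and 7 are still connected via 1-3-2-7, so the component count stays at 1.

1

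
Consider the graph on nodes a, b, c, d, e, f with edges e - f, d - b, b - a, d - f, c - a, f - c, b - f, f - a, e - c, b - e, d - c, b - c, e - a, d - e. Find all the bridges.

none

The edges on the cycle d-b-f-e-d are not bridges since each lies on that cycle.
Every edge lies on some cycle, so there are no bridges.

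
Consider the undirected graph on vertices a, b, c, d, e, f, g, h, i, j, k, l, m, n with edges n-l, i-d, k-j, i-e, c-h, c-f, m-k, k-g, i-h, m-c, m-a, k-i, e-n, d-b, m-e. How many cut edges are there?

8

The edges on the cycle m-k-i-e-m are not bridges since each lies on that cycle.
But removing m-a disconnects m from a; removing f-c disconnects f from c; removing d-b disconnects d from b; removing g-k disconnects g from k — these are bridges.
In total 8 edges are bridges.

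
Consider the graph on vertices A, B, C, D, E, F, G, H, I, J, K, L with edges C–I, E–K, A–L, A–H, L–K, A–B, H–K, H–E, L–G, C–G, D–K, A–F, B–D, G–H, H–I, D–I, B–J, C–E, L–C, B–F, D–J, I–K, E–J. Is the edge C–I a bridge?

No

After removing C–I, the path C-L-K-I still connects them, so the edge is not a bridge.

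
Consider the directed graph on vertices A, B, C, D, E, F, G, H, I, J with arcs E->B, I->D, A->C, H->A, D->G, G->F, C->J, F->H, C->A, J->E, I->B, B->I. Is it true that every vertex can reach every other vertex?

From G we can reach every vertex (A, B, C, D, E, F, G, H, I, J), and every vertex can reach G (A, B, C, D, E, F, G, H, I, J). So the whole graph is one strongly connected component.

Yes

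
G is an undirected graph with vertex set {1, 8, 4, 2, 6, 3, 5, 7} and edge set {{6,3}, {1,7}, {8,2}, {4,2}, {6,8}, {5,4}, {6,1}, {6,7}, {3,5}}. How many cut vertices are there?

Removing 6 increases the component count from 1 to 2, so 6 is a cut vertex.
By contrast removing 7 leaves 1 component; it is not a cut vertex. No other vertex is a cut vertex either.

1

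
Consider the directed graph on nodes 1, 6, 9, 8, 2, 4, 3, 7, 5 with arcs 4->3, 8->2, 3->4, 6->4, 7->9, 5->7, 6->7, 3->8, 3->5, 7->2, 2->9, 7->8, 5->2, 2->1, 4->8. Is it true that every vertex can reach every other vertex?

No

There is no directed path from 9 to 3, so the graph is not strongly connected.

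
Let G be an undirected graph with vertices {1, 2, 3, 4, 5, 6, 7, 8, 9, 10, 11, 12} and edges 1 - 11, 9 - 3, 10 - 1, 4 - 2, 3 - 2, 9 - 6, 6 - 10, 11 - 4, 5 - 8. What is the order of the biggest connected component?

8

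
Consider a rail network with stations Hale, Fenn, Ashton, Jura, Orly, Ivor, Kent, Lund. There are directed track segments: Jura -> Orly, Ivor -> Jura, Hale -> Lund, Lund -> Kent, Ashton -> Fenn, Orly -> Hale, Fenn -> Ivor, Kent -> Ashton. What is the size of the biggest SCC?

{Fenn, Hale, Ivor, Jura, Kent, Lund, Orly, Ashton} are all mutually reachable — one SCC of size 8.
The largest has 8 vertices.

8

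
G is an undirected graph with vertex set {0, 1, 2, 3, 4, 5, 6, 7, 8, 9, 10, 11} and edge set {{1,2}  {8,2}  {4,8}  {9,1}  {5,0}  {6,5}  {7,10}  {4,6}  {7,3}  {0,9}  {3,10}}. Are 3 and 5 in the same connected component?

The component containing 3 is {3, 7, 10}, and 5 is not in it.

No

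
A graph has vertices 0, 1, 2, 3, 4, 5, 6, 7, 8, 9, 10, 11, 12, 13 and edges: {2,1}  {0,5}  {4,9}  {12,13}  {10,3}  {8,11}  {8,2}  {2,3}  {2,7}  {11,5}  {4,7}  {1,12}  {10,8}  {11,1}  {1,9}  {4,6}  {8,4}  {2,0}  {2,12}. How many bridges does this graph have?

2

The edges on the cycle 8-4-9-1-2-8 are not bridges since each lies on that cycle.
But removing 6–4 disconnects 6 from 4; removing 12–13 disconnects 12 from 13 — these are bridges.
That makes 2 bridges.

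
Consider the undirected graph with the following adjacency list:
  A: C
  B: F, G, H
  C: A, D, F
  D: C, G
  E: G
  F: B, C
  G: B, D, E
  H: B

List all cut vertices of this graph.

B, C, G

Removing B increases the component count from 1 to 2, so B is a cut vertex.
Removing C increases the component count from 1 to 2, so C is a cut vertex.
Removing G increases the component count from 1 to 2, so G is a cut vertex.
By contrast removing F leaves 1 component; it is not a cut vertex. No other vertex is a cut vertex either.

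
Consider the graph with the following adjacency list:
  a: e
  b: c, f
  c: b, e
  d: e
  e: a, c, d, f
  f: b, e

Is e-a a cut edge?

Yes

Removing e-a leaves no path between e and a: the component count goes from 1 to 2. So it is a bridge.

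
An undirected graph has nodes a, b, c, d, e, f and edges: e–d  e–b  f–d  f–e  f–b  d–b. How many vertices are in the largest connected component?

c is isolated — a component by itself.
a is isolated — a component by itself.
Starting from b we can reach b, d, e, f. That is one component of size 4.
The largest has 4 vertices.

4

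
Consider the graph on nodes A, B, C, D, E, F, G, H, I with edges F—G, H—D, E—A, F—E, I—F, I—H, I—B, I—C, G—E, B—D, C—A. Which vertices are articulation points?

Removing I increases the component count from 1 to 2, so I is a cut vertex.
By contrast removing B leaves 1 component; it is not a cut vertex. No other vertex is a cut vertex either.

I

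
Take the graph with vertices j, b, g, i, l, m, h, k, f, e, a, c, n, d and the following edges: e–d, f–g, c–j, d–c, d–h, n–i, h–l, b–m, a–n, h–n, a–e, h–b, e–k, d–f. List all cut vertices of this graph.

Removing b increases the component count from 1 to 2, so b is a cut vertex.
Removing c increases the component count from 1 to 2, so c is a cut vertex.
Removing d increases the component count from 1 to 3, so d is a cut vertex.
Likewise e, f, h, n are cut vertices.
By contrast removing a leaves 1 component; it is not a cut vertex. No other vertex is a cut vertex either.

b, c, d, e, f, h, n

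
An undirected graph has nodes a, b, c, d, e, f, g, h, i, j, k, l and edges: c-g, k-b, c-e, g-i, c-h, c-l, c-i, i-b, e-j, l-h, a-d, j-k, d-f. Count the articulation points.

2

Removing c increases the component count from 2 to 3, so c is a cut vertex.
Removing d increases the component count from 2 to 3, so d is a cut vertex.
By contrast removing f leaves 2 components; it is not a cut vertex. No other vertex is a cut vertex either.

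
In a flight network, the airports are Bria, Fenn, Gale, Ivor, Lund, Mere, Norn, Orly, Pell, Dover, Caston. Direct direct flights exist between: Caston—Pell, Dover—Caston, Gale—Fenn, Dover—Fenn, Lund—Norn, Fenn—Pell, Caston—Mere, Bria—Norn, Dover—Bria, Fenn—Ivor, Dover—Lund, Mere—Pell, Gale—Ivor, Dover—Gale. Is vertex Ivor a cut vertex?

No

Deleting Ivor leaves 2 components (was 2), so Ivor is not a cut vertex.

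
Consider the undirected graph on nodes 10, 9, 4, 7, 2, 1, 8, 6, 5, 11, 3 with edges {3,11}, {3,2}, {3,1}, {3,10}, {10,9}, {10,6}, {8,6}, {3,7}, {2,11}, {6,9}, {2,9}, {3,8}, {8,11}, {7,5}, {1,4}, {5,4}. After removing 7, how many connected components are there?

With 7 gone, the remaining components are: {1, 2, 3, 4, 5, 6, 8, 9, 10, 11}.
That is 1 component.

1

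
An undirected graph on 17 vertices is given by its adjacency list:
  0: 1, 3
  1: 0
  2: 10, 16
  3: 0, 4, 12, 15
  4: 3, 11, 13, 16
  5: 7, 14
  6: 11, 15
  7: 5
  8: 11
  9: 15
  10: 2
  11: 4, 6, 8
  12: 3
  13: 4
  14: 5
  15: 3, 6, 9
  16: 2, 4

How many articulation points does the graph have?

Removing 0 increases the component count from 2 to 3, so 0 is a cut vertex.
Removing 2 increases the component count from 2 to 3, so 2 is a cut vertex.
Removing 3 increases the component count from 2 to 4, so 3 is a cut vertex.
Likewise 4, 5, 11, 15, 16 are cut vertices.
By contrast removing 13 leaves 2 components; it is not a cut vertex. No other vertex is a cut vertex either.

8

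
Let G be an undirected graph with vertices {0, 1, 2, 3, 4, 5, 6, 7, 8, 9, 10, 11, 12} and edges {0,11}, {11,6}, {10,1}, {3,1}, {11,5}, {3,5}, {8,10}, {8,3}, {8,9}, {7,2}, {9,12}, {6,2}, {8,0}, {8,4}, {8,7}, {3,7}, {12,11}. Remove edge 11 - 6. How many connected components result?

11 and 6 are still connected via 11-0-8-7-2-6, so the component count stays at 1.

1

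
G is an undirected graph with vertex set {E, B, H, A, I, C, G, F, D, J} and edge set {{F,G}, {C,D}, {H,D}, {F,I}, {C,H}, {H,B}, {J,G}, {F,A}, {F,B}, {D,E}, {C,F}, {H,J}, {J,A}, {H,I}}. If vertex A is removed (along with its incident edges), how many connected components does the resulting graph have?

With A gone, the remaining components are: {B, C, D, E, F, G, H, I, J}.
That is 1 component.

1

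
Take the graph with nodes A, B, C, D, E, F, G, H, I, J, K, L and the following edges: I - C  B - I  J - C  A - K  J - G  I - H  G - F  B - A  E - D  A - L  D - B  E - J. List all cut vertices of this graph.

A, B, G, I, J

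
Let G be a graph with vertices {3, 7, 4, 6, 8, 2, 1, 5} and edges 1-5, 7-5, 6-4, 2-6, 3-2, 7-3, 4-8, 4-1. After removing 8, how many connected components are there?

1

With 8 gone, the remaining components are: {1, 2, 3, 4, 5, 6, 7}.
That is 1 component.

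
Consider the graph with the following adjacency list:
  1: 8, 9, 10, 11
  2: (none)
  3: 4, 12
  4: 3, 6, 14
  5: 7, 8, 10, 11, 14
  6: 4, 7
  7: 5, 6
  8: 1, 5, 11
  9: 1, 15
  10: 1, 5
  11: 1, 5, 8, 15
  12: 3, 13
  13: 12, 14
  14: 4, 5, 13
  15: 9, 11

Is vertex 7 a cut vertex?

No

Deleting 7 leaves 2 components (was 2), so 7 is not a cut vertex.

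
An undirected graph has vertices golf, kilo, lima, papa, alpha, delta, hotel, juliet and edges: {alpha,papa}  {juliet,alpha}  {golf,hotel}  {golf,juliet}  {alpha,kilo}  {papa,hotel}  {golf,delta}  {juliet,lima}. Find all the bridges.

alpha-kilo, delta-golf, juliet-lima

The edges on the cycle golf-juliet-alpha-papa-hotel-golf are not bridges since each lies on that cycle.
But removing delta—golf disconnects delta from golf; removing alpha—kilo disconnects alpha from kilo; removing lima—juliet disconnects lima from juliet — these are bridges.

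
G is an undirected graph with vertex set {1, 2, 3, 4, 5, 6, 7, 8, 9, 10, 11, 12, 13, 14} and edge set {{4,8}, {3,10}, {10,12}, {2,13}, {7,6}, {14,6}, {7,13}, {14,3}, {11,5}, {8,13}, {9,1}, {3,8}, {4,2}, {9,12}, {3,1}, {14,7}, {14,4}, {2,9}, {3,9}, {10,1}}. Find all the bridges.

11-5

The edges on the cycle 14-4-2-9-3-14 are not bridges since each lies on that cycle.
But removing 11-5 disconnects 11 from 5 — this is a bridge.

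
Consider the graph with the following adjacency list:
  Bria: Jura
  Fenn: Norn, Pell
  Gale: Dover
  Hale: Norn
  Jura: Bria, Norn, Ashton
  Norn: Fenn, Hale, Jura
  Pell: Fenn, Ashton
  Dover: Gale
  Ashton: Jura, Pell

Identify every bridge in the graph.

Bria-Jura, Dover-Gale, Hale-Norn

The edges on the cycle Norn-Fenn-Pell-Ashton-Jura-Norn are not bridges since each lies on that cycle.
But removing Jura-Bria disconnects Jura from Bria; removing Norn-Hale disconnects Norn from Hale; removing Dover-Gale disconnects Dover from Gale — these are bridges.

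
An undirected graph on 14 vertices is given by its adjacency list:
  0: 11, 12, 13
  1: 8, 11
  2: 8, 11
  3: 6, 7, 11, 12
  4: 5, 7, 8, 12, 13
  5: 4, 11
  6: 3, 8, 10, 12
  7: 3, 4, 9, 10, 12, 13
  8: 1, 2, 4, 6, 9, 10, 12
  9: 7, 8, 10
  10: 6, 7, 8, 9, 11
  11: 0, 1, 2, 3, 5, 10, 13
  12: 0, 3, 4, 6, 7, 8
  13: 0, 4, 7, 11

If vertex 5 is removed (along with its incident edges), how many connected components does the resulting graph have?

1

With 5 gone, the remaining components are: {0, 1, 2, 3, 4, 6, 7, 8, 9, 10, 11, 12, 13}.
That is 1 component.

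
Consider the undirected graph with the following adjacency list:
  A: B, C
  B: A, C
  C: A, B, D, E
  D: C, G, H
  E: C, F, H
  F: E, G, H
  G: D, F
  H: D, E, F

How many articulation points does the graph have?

Removing C increases the component count from 1 to 2, so C is a cut vertex.
By contrast removing B leaves 1 component; it is not a cut vertex. No other vertex is a cut vertex either.

1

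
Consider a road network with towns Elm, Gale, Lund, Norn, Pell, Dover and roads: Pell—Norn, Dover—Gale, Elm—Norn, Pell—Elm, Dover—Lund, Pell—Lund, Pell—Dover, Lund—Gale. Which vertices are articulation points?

Pell

Removing Pell increases the component count from 1 to 2, so Pell is a cut vertex.
By contrast removing Elm leaves 1 component; it is not a cut vertex. No other vertex is a cut vertex either.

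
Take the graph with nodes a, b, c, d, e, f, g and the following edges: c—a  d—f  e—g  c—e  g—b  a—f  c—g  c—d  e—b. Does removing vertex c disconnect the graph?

Yes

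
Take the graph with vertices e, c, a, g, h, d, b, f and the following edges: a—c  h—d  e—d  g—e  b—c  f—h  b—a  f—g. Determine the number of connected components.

Starting from a we can reach a, b, c. That is one component of size 3.
Starting from d we can reach d, e, f, g, h. That is one component of size 5.
Total: 2 components.

2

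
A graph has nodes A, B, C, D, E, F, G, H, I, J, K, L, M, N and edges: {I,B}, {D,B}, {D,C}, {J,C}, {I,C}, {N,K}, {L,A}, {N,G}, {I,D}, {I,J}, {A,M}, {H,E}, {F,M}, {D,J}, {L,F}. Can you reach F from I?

The component containing I is {B, C, D, I, J}, and F is not in it.

No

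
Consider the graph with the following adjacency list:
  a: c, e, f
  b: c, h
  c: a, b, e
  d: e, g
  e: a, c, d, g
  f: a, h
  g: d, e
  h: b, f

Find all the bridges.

none

The edges on the cycle e-d-g-e are not bridges since each lies on that cycle.
Every edge lies on some cycle, so there are no bridges.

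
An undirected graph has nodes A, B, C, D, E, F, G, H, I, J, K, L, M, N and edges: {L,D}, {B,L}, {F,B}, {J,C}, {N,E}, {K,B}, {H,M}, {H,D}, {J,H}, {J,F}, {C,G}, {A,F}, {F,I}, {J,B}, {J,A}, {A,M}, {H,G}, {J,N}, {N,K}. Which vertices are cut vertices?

F, N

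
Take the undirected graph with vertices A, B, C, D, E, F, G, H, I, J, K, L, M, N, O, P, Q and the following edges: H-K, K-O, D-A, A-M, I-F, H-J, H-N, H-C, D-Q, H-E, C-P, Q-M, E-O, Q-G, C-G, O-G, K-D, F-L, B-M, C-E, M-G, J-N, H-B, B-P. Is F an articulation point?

Yes

Deleting F raises the number of components from 2 to 3, so F is a cut vertex.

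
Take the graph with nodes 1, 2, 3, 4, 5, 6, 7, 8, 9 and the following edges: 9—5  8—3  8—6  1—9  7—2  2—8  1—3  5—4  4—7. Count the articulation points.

Removing 8 increases the component count from 1 to 2, so 8 is a cut vertex.
By contrast removing 6 leaves 1 component; it is not a cut vertex. No other vertex is a cut vertex either.

1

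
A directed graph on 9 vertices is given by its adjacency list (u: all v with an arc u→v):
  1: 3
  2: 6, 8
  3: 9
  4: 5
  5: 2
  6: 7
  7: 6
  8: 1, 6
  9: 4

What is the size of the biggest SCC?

7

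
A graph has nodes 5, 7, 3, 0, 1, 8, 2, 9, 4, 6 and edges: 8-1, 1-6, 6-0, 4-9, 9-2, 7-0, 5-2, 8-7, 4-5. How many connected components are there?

3

3 is isolated — a component by itself.
Starting from 2 we can reach 2, 4, 5, 9. That is one component of size 4.
Starting from 0 we can reach 0, 1, 6, 7, 8. That is one component of size 5.
Total: 3 components.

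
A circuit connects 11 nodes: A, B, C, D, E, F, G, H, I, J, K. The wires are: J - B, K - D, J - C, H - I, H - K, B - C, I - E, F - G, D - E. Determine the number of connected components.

A is isolated — a component by itself.
Starting from F we can reach F, G. That is one component of size 2.
Starting from B we can reach B, C, J. That is one component of size 3.
Starting from D we can reach D, E, H, I, K. That is one component of size 5.
Total: 4 components.

4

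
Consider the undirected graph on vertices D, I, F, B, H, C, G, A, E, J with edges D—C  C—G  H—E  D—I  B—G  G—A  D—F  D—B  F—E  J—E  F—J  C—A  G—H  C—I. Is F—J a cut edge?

No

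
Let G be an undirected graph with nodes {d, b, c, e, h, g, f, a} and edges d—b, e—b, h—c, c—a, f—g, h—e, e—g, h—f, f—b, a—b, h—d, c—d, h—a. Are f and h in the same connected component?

Yes

From f we can reach a, b, c, d, e, f, g, h, which includes h.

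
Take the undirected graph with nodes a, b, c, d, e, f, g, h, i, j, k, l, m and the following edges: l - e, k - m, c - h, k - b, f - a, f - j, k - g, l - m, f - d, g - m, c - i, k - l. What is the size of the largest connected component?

6

Starting from c we can reach c, h, i. That is one component of size 3.
Starting from a we can reach a, d, f, j. That is one component of size 4.
Starting from b we can reach b, e, g, k, l, m. That is one component of size 6.
The largest has 6 vertices.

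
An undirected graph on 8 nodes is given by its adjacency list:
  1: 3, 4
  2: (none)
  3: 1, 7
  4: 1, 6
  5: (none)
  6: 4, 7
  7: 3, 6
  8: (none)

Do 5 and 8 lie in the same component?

No

The component containing 5 is {5}, and 8 is not in it.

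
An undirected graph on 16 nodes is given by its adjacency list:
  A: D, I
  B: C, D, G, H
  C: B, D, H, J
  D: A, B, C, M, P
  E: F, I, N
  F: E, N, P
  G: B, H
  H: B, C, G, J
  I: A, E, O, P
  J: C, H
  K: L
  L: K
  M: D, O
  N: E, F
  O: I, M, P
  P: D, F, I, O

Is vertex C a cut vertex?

No

Deleting C leaves 2 components (was 2), so C is not a cut vertex.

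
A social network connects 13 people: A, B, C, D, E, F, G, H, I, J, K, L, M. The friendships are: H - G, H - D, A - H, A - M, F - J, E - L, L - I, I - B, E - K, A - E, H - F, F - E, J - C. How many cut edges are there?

9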